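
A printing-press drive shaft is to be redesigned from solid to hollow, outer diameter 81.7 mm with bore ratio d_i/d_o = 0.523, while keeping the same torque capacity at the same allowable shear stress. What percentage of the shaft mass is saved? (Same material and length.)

23.5 %

Equal τ_max and T ⇒ the solid shaft needs d_s³ = d_o³(1−k⁴), so d_s = 81.7·(1−0.523⁴)^(1/3) = 79.61 mm.
Area ratio A_h/A_s = d_o²(1−k²)/d_s² = (1−k²)/(1−k⁴)^(2/3) = 0.7651.
Mass saving = 1 − 0.7651 = 23.5 %.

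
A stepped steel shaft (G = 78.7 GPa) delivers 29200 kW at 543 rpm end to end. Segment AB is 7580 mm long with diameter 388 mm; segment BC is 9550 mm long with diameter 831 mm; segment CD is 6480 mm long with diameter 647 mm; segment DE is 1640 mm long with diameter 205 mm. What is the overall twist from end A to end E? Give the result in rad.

ω = 2π·543/60 = 56.86 rad/s, so T = P/ω = 29200×10³ / 56.86 = 513500 N·m.
J_AB = π(0.388)⁴/32 = 2.22×10^-3 m⁴; J_BC = π(0.831)⁴/32 = 0.0468 m⁴; J_CD = π(0.647)⁴/32 = 0.0172 m⁴; J_DE = π(0.205)⁴/32 = 1.73×10^-4 m⁴.
θ = (T/G)·Σ L_i/J_i = (513500/78.7×10⁹)·(7.58/2.22×10^-3 + 9.55/0.0468 + 6.48/0.0172 + 1.64/1.73×10^-4) = 0.08774 rad.

0.0877 rad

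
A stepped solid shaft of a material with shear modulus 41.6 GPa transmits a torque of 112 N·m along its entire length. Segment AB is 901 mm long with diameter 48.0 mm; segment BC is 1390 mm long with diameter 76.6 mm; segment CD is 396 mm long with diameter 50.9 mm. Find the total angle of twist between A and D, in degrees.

J_AB = π(0.0480)⁴/32 = 5.21×10^-7 m⁴; J_BC = π(0.0766)⁴/32 = 3.38×10^-6 m⁴; J_CD = π(0.0509)⁴/32 = 6.59×10^-7 m⁴.
θ = (T/G)·Σ L_i/J_i = (112.0/41.6×10⁹)·(0.901/5.21×10^-7 + 1.39/3.38×10^-6 + 0.396/6.59×10^-7) = 7.380×10^-3 rad.

0.423°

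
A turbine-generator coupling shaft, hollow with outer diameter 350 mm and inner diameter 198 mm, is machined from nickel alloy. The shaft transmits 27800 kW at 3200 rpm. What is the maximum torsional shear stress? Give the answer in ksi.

1.59 ksi

ω = 2π·3200/60 = 335.1 rad/s, so T = P/ω = 27800×10³ / 335.1 = 82960 N·m.
J = π(d_o⁴ − d_i⁴)/32 = π(0.350⁴ − 0.198⁴)/32 = 1.322×10^-3 m⁴.
τ_max = T·r/J = 82960 × 0.175 / 1.322×10^-3 = 1.098×10^7 Pa.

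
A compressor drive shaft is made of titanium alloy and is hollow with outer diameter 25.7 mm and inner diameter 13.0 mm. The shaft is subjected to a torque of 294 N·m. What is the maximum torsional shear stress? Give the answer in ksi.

13.7 ksi

J = π(d_o⁴ − d_i⁴)/32 = π(0.0257⁴ − 0.0130⁴)/32 = 4.002×10^-8 m⁴.
τ_max = T·r/J = 294.0 × 0.0129 / 4.002×10^-8 = 9.439×10^7 Pa.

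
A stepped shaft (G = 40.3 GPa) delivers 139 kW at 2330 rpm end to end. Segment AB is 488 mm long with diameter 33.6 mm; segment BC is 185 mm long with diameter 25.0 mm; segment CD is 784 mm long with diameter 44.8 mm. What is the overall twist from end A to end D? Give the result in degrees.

ω = 2π·2330/60 = 244.0 rad/s, so T = P/ω = 139×10³ / 244.0 = 569.7 N·m.
J_AB = π(0.0336)⁴/32 = 1.25×10^-7 m⁴; J_BC = π(0.0250)⁴/32 = 3.83×10^-8 m⁴; J_CD = π(0.0448)⁴/32 = 3.95×10^-7 m⁴.
θ = (T/G)·Σ L_i/J_i = (569.7/40.3×10⁹)·(0.488/1.25×10^-7 + 0.185/3.83×10^-8 + 0.784/3.95×10^-7) = 0.1513 rad.

8.67°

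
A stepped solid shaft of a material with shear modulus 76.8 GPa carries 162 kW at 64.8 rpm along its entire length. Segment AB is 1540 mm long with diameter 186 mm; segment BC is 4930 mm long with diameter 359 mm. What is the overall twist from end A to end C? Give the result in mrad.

ω = 2π·64.8/60 = 6.786 rad/s, so T = P/ω = 162×10³ / 6.786 = 23870 N·m.
J_AB = π(0.186)⁴/32 = 1.18×10^-4 m⁴; J_BC = π(0.359)⁴/32 = 1.63×10^-3 m⁴.
θ = (T/G)·Σ L_i/J_i = (23870/76.8×10⁹)·(1.54/1.18×10^-4 + 4.93/1.63×10^-3) = 5.014×10^-3 rad.

5.01 mrad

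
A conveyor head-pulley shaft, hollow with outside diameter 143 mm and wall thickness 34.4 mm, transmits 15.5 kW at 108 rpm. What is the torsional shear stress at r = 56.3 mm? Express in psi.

294 psi

ω = 2π·108/60 = 11.31 rad/s, so T = P/ω = 15.5×10³ / 11.31 = 1371 N·m.
J = π(d_o⁴ − d_i⁴)/32 = π(0.143⁴ − 0.0742⁴)/32 = 3.808×10^-5 m⁴.
Shear stress varies linearly with radius: τ = T·r/J = 1371 × 0.0563 / 3.808×10^-5 = 2.026×10^6 Pa.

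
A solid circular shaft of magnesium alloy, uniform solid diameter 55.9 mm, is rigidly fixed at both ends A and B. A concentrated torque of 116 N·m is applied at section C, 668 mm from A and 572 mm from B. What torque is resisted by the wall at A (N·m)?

With uniform GJ and both ends fixed, compatibility θ_AC = θ_CB gives T_A·a = T_B·b, together with T_A + T_B = T₀.
T_A = T₀·b/(a+b) = 116.0·572/1240 = 53.51 N·m; T_B = 62.49 N·m.

53.5 N·m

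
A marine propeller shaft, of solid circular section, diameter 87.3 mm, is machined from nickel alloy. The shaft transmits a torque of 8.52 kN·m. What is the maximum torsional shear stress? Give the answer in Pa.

J = πd⁴/32 = π(0.0873)⁴/32 = 5.702×10^-6 m⁴.
τ_max = T·r/J = 8520 × 0.0437 / 5.702×10^-6 = 6.522×10^7 Pa.

6.52e7 Pa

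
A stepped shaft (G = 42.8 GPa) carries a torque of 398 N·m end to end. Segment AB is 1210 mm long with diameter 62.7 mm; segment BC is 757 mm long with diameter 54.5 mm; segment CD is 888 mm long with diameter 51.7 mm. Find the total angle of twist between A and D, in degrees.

J_AB = π(0.0627)⁴/32 = 1.52×10^-6 m⁴; J_BC = π(0.0545)⁴/32 = 8.66×10^-7 m⁴; J_CD = π(0.0517)⁴/32 = 7.01×10^-7 m⁴.
θ = (T/G)·Σ L_i/J_i = (398.0/42.8×10⁹)·(1.21/1.52×10^-6 + 0.757/8.66×10^-7 + 0.888/7.01×10^-7) = 0.02732 rad.

1.57°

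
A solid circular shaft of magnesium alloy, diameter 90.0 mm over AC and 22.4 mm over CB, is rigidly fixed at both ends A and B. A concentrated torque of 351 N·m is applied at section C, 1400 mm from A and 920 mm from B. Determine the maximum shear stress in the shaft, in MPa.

Compatibility: T_A·a/J_AC = T_B·b/J_CB with T_A + T_B = T₀.
J_AC = 6.44×10^-6 m⁴, J_CB = 2.47×10^-8 m⁴, so T_A = T₀·(J_AC/a)/((J_AC/a)+(J_CB/b)) = 349.0 N·m, T_B = 2.038 N·m.
τ in each portion: τ_AC = 2.44×10^6 Pa, τ_CB = 9.23×10^5 Pa; maximum is in AC.
τ_max = T_AC·r/J = 349.0·0.0450/6.44×10^-6 = 2.438×10^6 Pa.

2.44 MPa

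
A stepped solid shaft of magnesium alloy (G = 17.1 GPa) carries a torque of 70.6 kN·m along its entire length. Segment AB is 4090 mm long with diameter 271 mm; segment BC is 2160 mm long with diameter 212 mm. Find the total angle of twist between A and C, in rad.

0.0769 rad

J_AB = π(0.271)⁴/32 = 5.30×10^-4 m⁴; J_BC = π(0.212)⁴/32 = 1.98×10^-4 m⁴.
θ = (T/G)·Σ L_i/J_i = (70600/17.1×10⁹)·(4.09/5.30×10^-4 + 2.16/1.98×10^-4) = 0.07686 rad.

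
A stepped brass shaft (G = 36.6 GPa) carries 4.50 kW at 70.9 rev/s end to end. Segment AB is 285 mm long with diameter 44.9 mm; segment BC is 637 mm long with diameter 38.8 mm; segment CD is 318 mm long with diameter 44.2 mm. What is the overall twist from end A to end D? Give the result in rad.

ω = 2π·70.9 = 445.5 rad/s, so T = P/ω = 4.50×10³ / 445.5 = 10.10 N·m.
J_AB = π(0.0449)⁴/32 = 3.99×10^-7 m⁴; J_BC = π(0.0388)⁴/32 = 2.22×10^-7 m⁴; J_CD = π(0.0442)⁴/32 = 3.75×10^-7 m⁴.
θ = (T/G)·Σ L_i/J_i = (10.10/36.6×10⁹)·(0.285/3.99×10^-7 + 0.637/2.22×10^-7 + 0.318/3.75×10^-7) = 1.222×10^-3 rad.

0.00122 rad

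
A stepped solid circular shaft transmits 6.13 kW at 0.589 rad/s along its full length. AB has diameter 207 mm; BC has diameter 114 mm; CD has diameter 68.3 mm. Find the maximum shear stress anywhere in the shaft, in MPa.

ω = 0.589 rad/s, so T = P/ω = 6.13×10³ / 0.5890 = 10410 N·m.
Under the same torque, τ_max = 16T/(πd³) is largest where d is smallest — segment CD (d = 68.3 mm).
τ_max = 16·10410/(π·(0.0683)³) = 1.664×10^8 Pa.

166 MPa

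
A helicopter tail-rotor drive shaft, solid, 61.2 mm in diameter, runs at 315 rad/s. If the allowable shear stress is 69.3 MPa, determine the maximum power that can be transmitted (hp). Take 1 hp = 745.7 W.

J = πd⁴/32 = π(0.0612)⁴/32 = 1.377×10^-6 m⁴.
T_max = τ_allow·J/r = 6.93×10^7 × 1.377×10^-6 / 0.0306 = 3119 N·m.
ω = 315 rad/s, so P_max = T_max·ω = 9.825×10^5 W.

1320 hp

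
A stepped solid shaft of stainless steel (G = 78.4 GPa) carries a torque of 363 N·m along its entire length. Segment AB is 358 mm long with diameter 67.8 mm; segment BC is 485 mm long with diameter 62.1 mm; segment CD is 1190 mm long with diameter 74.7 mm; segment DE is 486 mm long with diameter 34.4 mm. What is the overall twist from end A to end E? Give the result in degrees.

1.17°

J_AB = π(0.0678)⁴/32 = 2.07×10^-6 m⁴; J_BC = π(0.0621)⁴/32 = 1.46×10^-6 m⁴; J_CD = π(0.0747)⁴/32 = 3.06×10^-6 m⁴; J_DE = π(0.0344)⁴/32 = 1.37×10^-7 m⁴.
θ = (T/G)·Σ L_i/J_i = (363.0/78.4×10⁹)·(0.358/2.07×10^-6 + 0.485/1.46×10^-6 + 1.19/3.06×10^-6 + 0.486/1.37×10^-7) = 0.02051 rad.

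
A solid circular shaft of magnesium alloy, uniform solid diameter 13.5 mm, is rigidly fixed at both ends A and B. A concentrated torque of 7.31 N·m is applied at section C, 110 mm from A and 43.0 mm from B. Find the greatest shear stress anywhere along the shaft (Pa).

With uniform GJ and both ends fixed, compatibility θ_AC = θ_CB gives T_A·a = T_B·b, together with T_A + T_B = T₀.
T_A = T₀·b/(a+b) = 7.310·43.0/153.0 = 2.054 N·m; T_B = 5.256 N·m.
τ in each portion: τ_AC = 4.25×10^6 Pa, τ_CB = 1.09×10^7 Pa; maximum is in CB.
τ_max = T_CB·r/J = 5.256·0.00675/3.26×10^-9 = 1.088×10^7 Pa.

1.09e7 Pa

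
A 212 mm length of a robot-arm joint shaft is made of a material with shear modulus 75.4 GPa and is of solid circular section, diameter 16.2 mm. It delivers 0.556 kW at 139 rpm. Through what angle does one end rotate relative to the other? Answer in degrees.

ω = 2π·139/60 = 14.56 rad/s, so T = P/ω = 0.556×10³ / 14.56 = 38.20 N·m.
J = πd⁴/32 = π(0.0162)⁴/32 = 6.762×10^-9 m⁴.
θ = T·L/(G·J) = 38.20 × 0.212 / (75.4×10⁹ × 6.762×10^-9) = 0.01588 rad.

0.910°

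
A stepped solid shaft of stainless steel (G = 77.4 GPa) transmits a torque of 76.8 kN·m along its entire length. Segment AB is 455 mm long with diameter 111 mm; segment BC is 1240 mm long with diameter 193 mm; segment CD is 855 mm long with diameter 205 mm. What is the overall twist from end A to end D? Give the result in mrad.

J_AB = π(0.111)⁴/32 = 1.49×10^-5 m⁴; J_BC = π(0.193)⁴/32 = 1.36×10^-4 m⁴; J_CD = π(0.205)⁴/32 = 1.73×10^-4 m⁴.
θ = (T/G)·Σ L_i/J_i = (76800/77.4×10⁹)·(0.455/1.49×10^-5 + 1.24/1.36×10^-4 + 0.855/1.73×10^-4) = 0.04422 rad.

44.2 mrad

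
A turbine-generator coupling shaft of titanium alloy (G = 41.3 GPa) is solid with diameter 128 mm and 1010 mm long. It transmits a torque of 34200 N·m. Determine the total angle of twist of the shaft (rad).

J = πd⁴/32 = π(0.128)⁴/32 = 2.635×10^-5 m⁴.
θ = T·L/(G·J) = 34200 × 1.01 / (41.3×10⁹ × 2.635×10^-5) = 0.03174 rad.

0.0317 rad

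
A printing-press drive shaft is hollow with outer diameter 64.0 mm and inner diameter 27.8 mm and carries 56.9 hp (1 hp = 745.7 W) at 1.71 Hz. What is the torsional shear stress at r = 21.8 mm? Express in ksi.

7.86 ksi

ω = 2π·1.71 = 10.74 rad/s, so T = P/ω = 56.9×745.7 / 10.74 = 3949 N·m.
J = π(d_o⁴ − d_i⁴)/32 = π(0.0640⁴ − 0.0278⁴)/32 = 1.588×10^-6 m⁴.
Shear stress varies linearly with radius: τ = T·r/J = 3949 × 0.0218 / 1.588×10^-6 = 5.420×10^7 Pa.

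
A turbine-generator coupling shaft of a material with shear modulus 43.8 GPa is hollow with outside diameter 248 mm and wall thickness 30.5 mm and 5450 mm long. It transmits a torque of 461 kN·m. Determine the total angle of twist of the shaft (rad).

J = π(d_o⁴ − d_i⁴)/32 = π(0.248⁴ − 0.187⁴)/32 = 2.513×10^-4 m⁴.
θ = T·L/(G·J) = 461000 × 5.45 / (43.8×10⁹ × 2.513×10^-4) = 0.2282 rad.

0.228 rad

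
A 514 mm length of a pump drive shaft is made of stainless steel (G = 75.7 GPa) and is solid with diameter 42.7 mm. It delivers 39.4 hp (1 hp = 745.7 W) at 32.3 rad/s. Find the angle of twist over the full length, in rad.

ω = 32.3 rad/s, so T = P/ω = 39.4×745.7 / 32.30 = 909.6 N·m.
J = πd⁴/32 = π(0.0427)⁴/32 = 3.264×10^-7 m⁴.
θ = T·L/(G·J) = 909.6 × 0.514 / (75.7×10⁹ × 3.264×10^-7) = 0.01892 rad.

0.0189 rad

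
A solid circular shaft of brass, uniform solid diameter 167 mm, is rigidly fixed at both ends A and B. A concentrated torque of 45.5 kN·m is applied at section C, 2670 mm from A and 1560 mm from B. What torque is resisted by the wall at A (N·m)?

With uniform GJ and both ends fixed, compatibility θ_AC = θ_CB gives T_A·a = T_B·b, together with T_A + T_B = T₀.
T_A = T₀·b/(a+b) = 45500·1560/4230 = 16780 N·m; T_B = 28720 N·m.

16800 N·m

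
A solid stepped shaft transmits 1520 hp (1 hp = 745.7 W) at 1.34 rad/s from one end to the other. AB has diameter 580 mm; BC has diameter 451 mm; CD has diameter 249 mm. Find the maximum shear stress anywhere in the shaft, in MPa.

279 MPa

ω = 1.34 rad/s, so T = P/ω = 1520×745.7 / 1.340 = 845900 N·m.
Under the same torque, τ_max = 16T/(πd³) is largest where d is smallest — segment CD (d = 249 mm).
τ_max = 16·845900/(π·(0.249)³) = 2.790×10^8 Pa.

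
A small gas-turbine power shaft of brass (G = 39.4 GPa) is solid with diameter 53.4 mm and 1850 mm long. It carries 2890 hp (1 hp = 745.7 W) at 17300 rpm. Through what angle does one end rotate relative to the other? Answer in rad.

0.0700 rad

ω = 2π·17300/60 = 1812 rad/s, so T = P/ω = 2890×745.7 / 1812 = 1190 N·m.
J = πd⁴/32 = π(0.0534)⁴/32 = 7.983×10^-7 m⁴.
θ = T·L/(G·J) = 1190 × 1.85 / (39.4×10⁹ × 7.983×10^-7) = 0.06997 rad.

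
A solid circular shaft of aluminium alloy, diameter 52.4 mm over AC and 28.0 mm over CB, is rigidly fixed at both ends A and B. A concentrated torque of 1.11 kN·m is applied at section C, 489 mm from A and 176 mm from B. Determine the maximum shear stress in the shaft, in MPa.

47.6 MPa

Compatibility: T_A·a/J_AC = T_B·b/J_CB with T_A + T_B = T₀.
J_AC = 7.40×10^-7 m⁴, J_CB = 6.03×10^-8 m⁴, so T_A = T₀·(J_AC/a)/((J_AC/a)+(J_CB/b)) = 905.0 N·m, T_B = 205.0 N·m.
τ in each portion: τ_AC = 3.20×10^7 Pa, τ_CB = 4.76×10^7 Pa; maximum is in CB.
τ_max = T_CB·r/J = 205.0·0.0140/6.03×10^-8 = 4.756×10^7 Pa.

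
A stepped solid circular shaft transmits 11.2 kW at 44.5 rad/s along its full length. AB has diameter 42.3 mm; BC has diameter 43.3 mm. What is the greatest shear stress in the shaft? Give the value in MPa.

ω = 44.5 rad/s, so T = P/ω = 11.2×10³ / 44.50 = 251.7 N·m.
Under the same torque, τ_max = 16T/(πd³) is largest where d is smallest — segment AB (d = 42.3 mm).
τ_max = 16·251.7/(π·(0.0423)³) = 1.694×10^7 Pa.

16.9 MPa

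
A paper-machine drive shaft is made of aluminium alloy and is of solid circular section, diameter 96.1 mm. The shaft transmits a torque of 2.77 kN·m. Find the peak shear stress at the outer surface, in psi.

2310 psi

J = πd⁴/32 = π(0.0961)⁴/32 = 8.373×10^-6 m⁴.
τ_max = T·r/J = 2770 × 0.0480 / 8.373×10^-6 = 1.590×10^7 Pa.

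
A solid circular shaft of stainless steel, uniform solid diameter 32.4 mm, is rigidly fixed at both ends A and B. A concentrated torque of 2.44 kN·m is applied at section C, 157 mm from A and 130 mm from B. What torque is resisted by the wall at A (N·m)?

With uniform GJ and both ends fixed, compatibility θ_AC = θ_CB gives T_A·a = T_B·b, together with T_A + T_B = T₀.
T_A = T₀·b/(a+b) = 2440·130/287.0 = 1105 N·m; T_B = 1335 N·m.

1110 N·m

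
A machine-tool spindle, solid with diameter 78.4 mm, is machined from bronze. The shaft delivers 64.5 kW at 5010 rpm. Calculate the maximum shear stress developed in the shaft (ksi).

ω = 2π·5010/60 = 524.6 rad/s, so T = P/ω = 64.5×10³ / 524.6 = 122.9 N·m.
J = πd⁴/32 = π(0.0784)⁴/32 = 3.709×10^-6 m⁴.
τ_max = T·r/J = 122.9 × 0.0392 / 3.709×10^-6 = 1.299×10^6 Pa.

0.188 ksi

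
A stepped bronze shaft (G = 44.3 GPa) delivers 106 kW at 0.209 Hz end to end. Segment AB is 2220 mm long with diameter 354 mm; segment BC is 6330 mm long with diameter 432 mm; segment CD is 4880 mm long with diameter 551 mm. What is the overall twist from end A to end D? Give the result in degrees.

ω = 2π·0.209 = 1.313 rad/s, so T = P/ω = 106×10³ / 1.313 = 80720 N·m.
J_AB = π(0.354)⁴/32 = 1.54×10^-3 m⁴; J_BC = π(0.432)⁴/32 = 3.42×10^-3 m⁴; J_CD = π(0.551)⁴/32 = 9.05×10^-3 m⁴.
θ = (T/G)·Σ L_i/J_i = (80720/44.3×10⁹)·(2.22/1.54×10^-3 + 6.33/3.42×10^-3 + 4.88/9.05×10^-3) = 6.980×10^-3 rad.

0.400°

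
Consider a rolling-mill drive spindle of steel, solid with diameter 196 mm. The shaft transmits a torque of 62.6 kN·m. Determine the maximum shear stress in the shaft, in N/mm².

J = πd⁴/32 = π(0.196)⁴/32 = 1.449×10^-4 m⁴.
τ_max = T·r/J = 62600 × 0.0980 / 1.449×10^-4 = 4.234×10^7 Pa.

42.3 N/mm²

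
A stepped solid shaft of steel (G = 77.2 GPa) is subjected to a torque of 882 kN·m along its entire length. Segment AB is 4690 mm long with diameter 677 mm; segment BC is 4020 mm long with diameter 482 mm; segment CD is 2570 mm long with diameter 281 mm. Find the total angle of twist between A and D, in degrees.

3.39°

J_AB = π(0.677)⁴/32 = 0.0206 m⁴; J_BC = π(0.482)⁴/32 = 5.30×10^-3 m⁴; J_CD = π(0.281)⁴/32 = 6.12×10^-4 m⁴.
θ = (T/G)·Σ L_i/J_i = (882000/77.2×10⁹)·(4.69/0.0206 + 4.02/5.30×10^-3 + 2.57/6.12×10^-4) = 0.05923 rad.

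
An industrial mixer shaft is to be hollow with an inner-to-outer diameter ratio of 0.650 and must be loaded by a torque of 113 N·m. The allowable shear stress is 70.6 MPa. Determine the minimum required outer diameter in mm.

For a hollow shaft with d_i/d_o = 0.650: τ_max = 16T/(π d_o³ (1−k⁴)), so d_o = [16T/(π τ_allow (1−k⁴))]^(1/3) = [16·113.0/(π·7.06×10^7·0.8215)]^(1/3) = 0.02149 m.

21.5 mm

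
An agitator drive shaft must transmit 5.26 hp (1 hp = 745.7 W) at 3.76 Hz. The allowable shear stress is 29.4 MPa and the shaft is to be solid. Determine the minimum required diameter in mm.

30.6 mm

ω = 2π·3.76 = 23.62 rad/s, so T = P/ω = 5.26×745.7 / 23.62 = 166.0 N·m.
For a solid shaft τ_max = 16T/(πd³), so d = (16T/(π τ_allow))^(1/3) = (16·166.0/(π·2.94×10^7))^(1/3) = 0.03064 m.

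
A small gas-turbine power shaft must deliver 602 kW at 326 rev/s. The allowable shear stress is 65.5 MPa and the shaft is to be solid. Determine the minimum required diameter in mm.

28.4 mm

ω = 2π·326 = 2048 rad/s, so T = P/ω = 602×10³ / 2048 = 293.9 N·m.
For a solid shaft τ_max = 16T/(πd³), so d = (16T/(π τ_allow))^(1/3) = (16·293.9/(π·6.55×10^7))^(1/3) = 0.02838 m.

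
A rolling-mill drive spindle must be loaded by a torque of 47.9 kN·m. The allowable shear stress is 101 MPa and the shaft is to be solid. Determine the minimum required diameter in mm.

134 mm

For a solid shaft τ_max = 16T/(πd³), so d = (16T/(π τ_allow))^(1/3) = (16·47900/(π·1.01×10^8))^(1/3) = 0.1342 m.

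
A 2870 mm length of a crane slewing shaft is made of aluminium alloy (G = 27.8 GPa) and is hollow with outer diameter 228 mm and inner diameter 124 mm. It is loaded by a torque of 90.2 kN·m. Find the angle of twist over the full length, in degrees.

2.20°

J = π(d_o⁴ − d_i⁴)/32 = π(0.228⁴ − 0.124⁴)/32 = 2.421×10^-4 m⁴.
θ = T·L/(G·J) = 90200 × 2.87 / (27.8×10⁹ × 2.421×10^-4) = 0.03846 rad.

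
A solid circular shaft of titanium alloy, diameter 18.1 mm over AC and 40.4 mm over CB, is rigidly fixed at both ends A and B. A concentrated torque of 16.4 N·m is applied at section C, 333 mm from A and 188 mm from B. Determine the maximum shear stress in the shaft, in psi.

180 psi

Compatibility: T_A·a/J_AC = T_B·b/J_CB with T_A + T_B = T₀.
J_AC = 1.05×10^-8 m⁴, J_CB = 2.62×10^-7 m⁴, so T_A = T₀·(J_AC/a)/((J_AC/a)+(J_CB/b)) = 0.3647 N·m, T_B = 16.04 N·m.
τ in each portion: τ_AC = 3.13×10^5 Pa, τ_CB = 1.24×10^6 Pa; maximum is in CB.
τ_max = T_CB·r/J = 16.04·0.0202/2.62×10^-7 = 1.239×10^6 Pa.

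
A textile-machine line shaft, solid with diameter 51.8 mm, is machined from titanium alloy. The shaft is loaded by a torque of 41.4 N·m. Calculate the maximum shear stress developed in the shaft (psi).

J = πd⁴/32 = π(0.0518)⁴/32 = 7.068×10^-7 m⁴.
τ_max = T·r/J = 41.40 × 0.0259 / 7.068×10^-7 = 1.517×10^6 Pa.

220 psi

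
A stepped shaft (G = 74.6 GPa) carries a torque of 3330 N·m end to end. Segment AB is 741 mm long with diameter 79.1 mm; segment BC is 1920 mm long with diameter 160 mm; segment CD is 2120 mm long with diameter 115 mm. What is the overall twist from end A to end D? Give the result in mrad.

15.4 mrad

J_AB = π(0.0791)⁴/32 = 3.84×10^-6 m⁴; J_BC = π(0.160)⁴/32 = 6.43×10^-5 m⁴; J_CD = π(0.115)⁴/32 = 1.72×10^-5 m⁴.
θ = (T/G)·Σ L_i/J_i = (3330/74.6×10⁹)·(0.741/3.84×10^-6 + 1.92/6.43×10^-5 + 2.12/1.72×10^-5) = 0.01545 rad.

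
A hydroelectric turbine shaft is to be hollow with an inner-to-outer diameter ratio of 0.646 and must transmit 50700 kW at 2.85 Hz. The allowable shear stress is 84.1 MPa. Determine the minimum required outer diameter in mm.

ω = 2π·2.85 = 17.91 rad/s, so T = P/ω = 50700×10³ / 17.91 = 2.831e6 N·m.
For a hollow shaft with d_i/d_o = 0.646: τ_max = 16T/(π d_o³ (1−k⁴)), so d_o = [16T/(π τ_allow (1−k⁴))]^(1/3) = [16·2.831e6/(π·8.41×10^7·0.8258)]^(1/3) = 0.5921 m.

592 mm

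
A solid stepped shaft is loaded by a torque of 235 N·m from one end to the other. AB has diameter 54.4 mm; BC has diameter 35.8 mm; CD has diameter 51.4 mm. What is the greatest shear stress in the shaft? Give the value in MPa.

26.1 MPa

Under the same torque, τ_max = 16T/(πd³) is largest where d is smallest — segment BC (d = 35.8 mm).
τ_max = 16·235.0/(π·(0.0358)³) = 2.608×10^7 Pa.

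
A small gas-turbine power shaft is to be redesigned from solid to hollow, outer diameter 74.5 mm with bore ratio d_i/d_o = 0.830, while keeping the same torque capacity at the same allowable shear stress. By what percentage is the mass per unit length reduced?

Equal τ_max and T ⇒ the solid shaft needs d_s³ = d_o³(1−k⁴), so d_s = 74.5·(1−0.830⁴)^(1/3) = 60.12 mm.
Area ratio A_h/A_s = d_o²(1−k²)/d_s² = (1−k²)/(1−k⁴)^(2/3) = 0.4778.
Mass saving = 1 − 0.4778 = 52.2 %.

52.2 %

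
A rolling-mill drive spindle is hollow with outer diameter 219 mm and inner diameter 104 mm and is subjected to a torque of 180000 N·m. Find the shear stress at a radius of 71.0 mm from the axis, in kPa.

59600 kPa

J = π(d_o⁴ − d_i⁴)/32 = π(0.219⁴ − 0.104⁴)/32 = 2.143×10^-4 m⁴.
Shear stress varies linearly with radius: τ = T·r/J = 180000 × 0.0710 / 2.143×10^-4 = 5.962×10^7 Pa.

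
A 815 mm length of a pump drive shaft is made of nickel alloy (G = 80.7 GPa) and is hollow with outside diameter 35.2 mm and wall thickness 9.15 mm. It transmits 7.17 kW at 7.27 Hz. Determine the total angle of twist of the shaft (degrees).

0.636°

ω = 2π·7.27 = 45.68 rad/s, so T = P/ω = 7.17×10³ / 45.68 = 157.0 N·m.
J = π(d_o⁴ − d_i⁴)/32 = π(0.0352⁴ − 0.0169⁴)/32 = 1.427×10^-7 m⁴.
θ = T·L/(G·J) = 157.0 × 0.815 / (80.7×10⁹ × 1.427×10^-7) = 0.01111 rad.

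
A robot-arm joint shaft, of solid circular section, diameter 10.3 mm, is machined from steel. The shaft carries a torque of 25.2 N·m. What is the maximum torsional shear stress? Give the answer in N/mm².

J = πd⁴/32 = π(0.0103)⁴/32 = 1.105×10^-9 m⁴.
τ_max = T·r/J = 25.20 × 0.00515 / 1.105×10^-9 = 1.175×10^8 Pa.

117 N/mm²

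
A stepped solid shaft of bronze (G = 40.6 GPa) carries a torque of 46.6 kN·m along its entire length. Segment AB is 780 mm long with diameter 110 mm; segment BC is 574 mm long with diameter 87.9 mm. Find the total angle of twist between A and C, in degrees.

10.0°

J_AB = π(0.110)⁴/32 = 1.44×10^-5 m⁴; J_BC = π(0.0879)⁴/32 = 5.86×10^-6 m⁴.
θ = (T/G)·Σ L_i/J_i = (46600/40.6×10⁹)·(0.780/1.44×10^-5 + 0.574/5.86×10^-6) = 0.1747 rad.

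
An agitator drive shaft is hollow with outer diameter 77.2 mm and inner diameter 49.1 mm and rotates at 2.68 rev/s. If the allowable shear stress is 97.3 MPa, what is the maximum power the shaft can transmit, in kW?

124 kW

J = π(d_o⁴ − d_i⁴)/32 = π(0.0772⁴ − 0.0491⁴)/32 = 2.917×10^-6 m⁴.
T_max = τ_allow·J/r = 9.73×10^7 × 2.917×10^-6 / 0.0386 = 7352 N·m.
ω = 2π·2.68 = 16.84 rad/s, so P_max = T_max·ω = 1.238×10^5 W.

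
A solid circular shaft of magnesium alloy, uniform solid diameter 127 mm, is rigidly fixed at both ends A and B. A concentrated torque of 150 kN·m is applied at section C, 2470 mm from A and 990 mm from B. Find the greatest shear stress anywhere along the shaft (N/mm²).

266 N/mm²

With uniform GJ and both ends fixed, compatibility θ_AC = θ_CB gives T_A·a = T_B·b, together with T_A + T_B = T₀.
T_A = T₀·b/(a+b) = 150000·990/3460 = 42920 N·m; T_B = 107100 N·m.
τ in each portion: τ_AC = 1.07×10^8 Pa, τ_CB = 2.66×10^8 Pa; maximum is in CB.
τ_max = T_CB·r/J = 107100·0.0635/2.55×10^-5 = 2.662×10^8 Pa.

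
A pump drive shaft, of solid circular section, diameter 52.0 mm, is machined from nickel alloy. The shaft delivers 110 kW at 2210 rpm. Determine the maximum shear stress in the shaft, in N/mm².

ω = 2π·2210/60 = 231.4 rad/s, so T = P/ω = 110×10³ / 231.4 = 475.3 N·m.
J = πd⁴/32 = π(0.0520)⁴/32 = 7.178×10^-7 m⁴.
τ_max = T·r/J = 475.3 × 0.0260 / 7.178×10^-7 = 1.722×10^7 Pa.

17.2 N/mm²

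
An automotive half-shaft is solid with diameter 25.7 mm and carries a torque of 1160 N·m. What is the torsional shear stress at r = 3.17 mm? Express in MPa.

J = πd⁴/32 = π(0.0257)⁴/32 = 4.283×10^-8 m⁴.
Shear stress varies linearly with radius: τ = T·r/J = 1160 × 0.00317 / 4.283×10^-8 = 8.586×10^7 Pa.

85.9 MPa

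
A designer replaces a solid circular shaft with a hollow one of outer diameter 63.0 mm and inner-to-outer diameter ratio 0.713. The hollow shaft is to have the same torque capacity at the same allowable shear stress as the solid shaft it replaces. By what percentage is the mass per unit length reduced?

Equal τ_max and T ⇒ the solid shaft needs d_s³ = d_o³(1−k⁴), so d_s = 63.0·(1−0.713⁴)^(1/3) = 57.02 mm.
Area ratio A_h/A_s = d_o²(1−k²)/d_s² = (1−k²)/(1−k⁴)^(2/3) = 0.6001.
Mass saving = 1 − 0.6001 = 40.0 %.

40.0 %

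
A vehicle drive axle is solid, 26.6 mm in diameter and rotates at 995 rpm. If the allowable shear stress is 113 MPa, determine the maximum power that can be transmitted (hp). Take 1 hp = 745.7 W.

58.3 hp

J = πd⁴/32 = π(0.0266)⁴/32 = 4.915×10^-8 m⁴.
T_max = τ_allow·J/r = 1.13×10^8 × 4.915×10^-8 / 0.0133 = 417.6 N·m.
ω = 2π·995/60 = 104.2 rad/s, so P_max = T_max·ω = 4.351×10^4 W.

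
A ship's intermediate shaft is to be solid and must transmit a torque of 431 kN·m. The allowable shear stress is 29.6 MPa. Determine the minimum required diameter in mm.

420 mm

For a solid shaft τ_max = 16T/(πd³), so d = (16T/(π τ_allow))^(1/3) = (16·431000/(π·2.96×10^7))^(1/3) = 0.4201 m.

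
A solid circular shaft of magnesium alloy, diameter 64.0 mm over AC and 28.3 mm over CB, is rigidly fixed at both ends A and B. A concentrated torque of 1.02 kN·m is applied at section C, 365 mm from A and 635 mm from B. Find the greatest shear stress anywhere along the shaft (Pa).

Compatibility: T_A·a/J_AC = T_B·b/J_CB with T_A + T_B = T₀.
J_AC = 1.65×10^-6 m⁴, J_CB = 6.30×10^-8 m⁴, so T_A = T₀·(J_AC/a)/((J_AC/a)+(J_CB/b)) = 998.1 N·m, T_B = 21.93 N·m.
τ in each portion: τ_AC = 1.94×10^7 Pa, τ_CB = 4.93×10^6 Pa; maximum is in AC.
τ_max = T_AC·r/J = 998.1·0.0320/1.65×10^-6 = 1.939×10^7 Pa.

1.94e7 Pa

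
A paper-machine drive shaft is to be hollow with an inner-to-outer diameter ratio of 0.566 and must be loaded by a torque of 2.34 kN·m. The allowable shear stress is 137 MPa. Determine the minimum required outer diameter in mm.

For a hollow shaft with d_i/d_o = 0.566: τ_max = 16T/(π d_o³ (1−k⁴)), so d_o = [16T/(π τ_allow (1−k⁴))]^(1/3) = [16·2340/(π·1.37×10^8·0.8974)]^(1/3) = 0.04594 m.

45.9 mm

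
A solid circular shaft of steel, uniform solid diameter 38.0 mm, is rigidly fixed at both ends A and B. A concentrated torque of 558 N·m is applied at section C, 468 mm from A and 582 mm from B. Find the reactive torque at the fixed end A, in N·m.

With uniform GJ and both ends fixed, compatibility θ_AC = θ_CB gives T_A·a = T_B·b, together with T_A + T_B = T₀.
T_A = T₀·b/(a+b) = 558.0·582/1050 = 309.3 N·m; T_B = 248.7 N·m.

309 N·m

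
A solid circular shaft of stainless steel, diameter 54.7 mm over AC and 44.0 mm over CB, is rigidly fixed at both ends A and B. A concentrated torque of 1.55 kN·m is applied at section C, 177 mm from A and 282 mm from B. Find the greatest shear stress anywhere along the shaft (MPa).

Compatibility: T_A·a/J_AC = T_B·b/J_CB with T_A + T_B = T₀.
J_AC = 8.79×10^-7 m⁴, J_CB = 3.68×10^-7 m⁴, so T_A = T₀·(J_AC/a)/((J_AC/a)+(J_CB/b)) = 1227 N·m, T_B = 322.5 N·m.
τ in each portion: τ_AC = 3.82×10^7 Pa, τ_CB = 1.93×10^7 Pa; maximum is in AC.
τ_max = T_AC·r/J = 1227·0.0274/8.79×10^-7 = 3.820×10^7 Pa.

38.2 MPa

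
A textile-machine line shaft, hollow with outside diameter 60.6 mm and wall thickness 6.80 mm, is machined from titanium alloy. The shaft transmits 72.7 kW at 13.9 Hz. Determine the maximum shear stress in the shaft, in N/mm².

29.9 N/mm²

ω = 2π·13.9 = 87.34 rad/s, so T = P/ω = 72.7×10³ / 87.34 = 832.4 N·m.
J = π(d_o⁴ − d_i⁴)/32 = π(0.0606⁴ − 0.0470⁴)/32 = 8.449×10^-7 m⁴.
τ_max = T·r/J = 832.4 × 0.0303 / 8.449×10^-7 = 2.985×10^7 Pa.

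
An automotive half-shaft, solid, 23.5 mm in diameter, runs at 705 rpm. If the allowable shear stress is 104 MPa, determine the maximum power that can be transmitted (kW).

J = πd⁴/32 = π(0.0235)⁴/32 = 2.994×10^-8 m⁴.
T_max = τ_allow·J/r = 1.04×10^8 × 2.994×10^-8 / 0.0118 = 265.0 N·m.
ω = 2π·705/60 = 73.83 rad/s, so P_max = T_max·ω = 1.957×10^4 W.

19.6 kW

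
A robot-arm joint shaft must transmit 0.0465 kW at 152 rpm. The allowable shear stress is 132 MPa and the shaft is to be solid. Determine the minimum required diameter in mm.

4.83 mm

ω = 2π·152/60 = 15.92 rad/s, so T = P/ω = 0.0465×10³ / 15.92 = 2.921 N·m.
For a solid shaft τ_max = 16T/(πd³), so d = (16T/(π τ_allow))^(1/3) = (16·2.921/(π·1.32×10^8))^(1/3) = 0.004831 m.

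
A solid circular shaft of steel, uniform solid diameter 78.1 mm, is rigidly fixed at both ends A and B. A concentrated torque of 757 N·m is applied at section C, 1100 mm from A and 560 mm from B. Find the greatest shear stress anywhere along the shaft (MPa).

With uniform GJ and both ends fixed, compatibility θ_AC = θ_CB gives T_A·a = T_B·b, together with T_A + T_B = T₀.
T_A = T₀·b/(a+b) = 757.0·560/1660 = 255.4 N·m; T_B = 501.6 N·m.
τ in each portion: τ_AC = 2.73×10^6 Pa, τ_CB = 5.36×10^6 Pa; maximum is in CB.
τ_max = T_CB·r/J = 501.6·0.0390/3.65×10^-6 = 5.363×10^6 Pa.

5.36 MPa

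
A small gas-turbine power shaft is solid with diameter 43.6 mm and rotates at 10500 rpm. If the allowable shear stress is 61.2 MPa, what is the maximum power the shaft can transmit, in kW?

1100 kW

J = πd⁴/32 = π(0.0436)⁴/32 = 3.548×10^-7 m⁴.
T_max = τ_allow·J/r = 6.12×10^7 × 3.548×10^-7 / 0.0218 = 996.0 N·m.
ω = 2π·10500/60 = 1100 rad/s, so P_max = T_max·ω = 1.095×10^6 W.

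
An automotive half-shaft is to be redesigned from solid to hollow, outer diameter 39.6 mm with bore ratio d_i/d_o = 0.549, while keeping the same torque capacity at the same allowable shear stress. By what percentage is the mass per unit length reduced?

Equal τ_max and T ⇒ the solid shaft needs d_s³ = d_o³(1−k⁴), so d_s = 39.6·(1−0.549⁴)^(1/3) = 38.36 mm.
Area ratio A_h/A_s = d_o²(1−k²)/d_s² = (1−k²)/(1−k⁴)^(2/3) = 0.7444.
Mass saving = 1 − 0.7444 = 25.6 %.

25.6 %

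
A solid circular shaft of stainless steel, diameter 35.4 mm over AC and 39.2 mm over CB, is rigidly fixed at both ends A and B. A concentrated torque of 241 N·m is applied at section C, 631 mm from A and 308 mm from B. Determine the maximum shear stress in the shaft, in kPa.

Compatibility: T_A·a/J_AC = T_B·b/J_CB with T_A + T_B = T₀.
J_AC = 1.54×10^-7 m⁴, J_CB = 2.32×10^-7 m⁴, so T_A = T₀·(J_AC/a)/((J_AC/a)+(J_CB/b)) = 59.06 N·m, T_B = 181.9 N·m.
τ in each portion: τ_AC = 6.78×10^6 Pa, τ_CB = 1.54×10^7 Pa; maximum is in CB.
τ_max = T_CB·r/J = 181.9·0.0196/2.32×10^-7 = 1.538×10^7 Pa.

15400 kPa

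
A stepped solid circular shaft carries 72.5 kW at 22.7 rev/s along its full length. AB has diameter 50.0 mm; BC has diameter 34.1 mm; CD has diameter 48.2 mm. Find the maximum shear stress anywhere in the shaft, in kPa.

ω = 2π·22.7 = 142.6 rad/s, so T = P/ω = 72.5×10³ / 142.6 = 508.3 N·m.
Under the same torque, τ_max = 16T/(πd³) is largest where d is smallest — segment BC (d = 34.1 mm).
τ_max = 16·508.3/(π·(0.0341)³) = 6.529×10^7 Pa.

65300 kPa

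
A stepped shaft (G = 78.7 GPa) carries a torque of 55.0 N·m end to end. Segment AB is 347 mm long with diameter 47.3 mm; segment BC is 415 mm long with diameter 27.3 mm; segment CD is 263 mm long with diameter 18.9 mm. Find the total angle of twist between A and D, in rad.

0.0205 rad

J_AB = π(0.0473)⁴/32 = 4.91×10^-7 m⁴; J_BC = π(0.0273)⁴/32 = 5.45×10^-8 m⁴; J_CD = π(0.0189)⁴/32 = 1.25×10^-8 m⁴.
θ = (T/G)·Σ L_i/J_i = (55.00/78.7×10⁹)·(0.347/4.91×10^-7 + 0.415/5.45×10^-8 + 0.263/1.25×10^-8) = 0.02048 rad.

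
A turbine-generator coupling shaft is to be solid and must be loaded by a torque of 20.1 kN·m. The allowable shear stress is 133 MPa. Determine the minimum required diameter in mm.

For a solid shaft τ_max = 16T/(πd³), so d = (16T/(π τ_allow))^(1/3) = (16·20100/(π·1.33×10^8))^(1/3) = 0.09164 m.

91.6 mm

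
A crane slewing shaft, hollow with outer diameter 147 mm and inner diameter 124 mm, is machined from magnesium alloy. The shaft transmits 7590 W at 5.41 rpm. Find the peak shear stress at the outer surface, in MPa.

ω = 2π·5.41/60 = 0.5665 rad/s, so T = P/ω = 7590 / 0.5665 = 13400 N·m.
J = π(d_o⁴ − d_i⁴)/32 = π(0.147⁴ − 0.124⁴)/32 = 2.263×10^-5 m⁴.
τ_max = T·r/J = 13400 × 0.0735 / 2.263×10^-5 = 4.351×10^7 Pa.

43.5 MPa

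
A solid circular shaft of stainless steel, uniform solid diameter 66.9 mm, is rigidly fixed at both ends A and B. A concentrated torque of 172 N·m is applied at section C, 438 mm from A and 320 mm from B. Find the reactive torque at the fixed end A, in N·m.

With uniform GJ and both ends fixed, compatibility θ_AC = θ_CB gives T_A·a = T_B·b, together with T_A + T_B = T₀.
T_A = T₀·b/(a+b) = 172.0·320/758.0 = 72.61 N·m; T_B = 99.39 N·m.

72.6 N·m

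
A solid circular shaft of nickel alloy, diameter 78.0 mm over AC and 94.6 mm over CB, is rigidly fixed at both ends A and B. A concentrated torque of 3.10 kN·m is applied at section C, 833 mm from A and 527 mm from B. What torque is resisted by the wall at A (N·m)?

Compatibility: T_A·a/J_AC = T_B·b/J_CB with T_A + T_B = T₀.
J_AC = 3.63×10^-6 m⁴, J_CB = 7.86×10^-6 m⁴, so T_A = T₀·(J_AC/a)/((J_AC/a)+(J_CB/b)) = 701.4 N·m, T_B = 2399 N·m.

701 N·m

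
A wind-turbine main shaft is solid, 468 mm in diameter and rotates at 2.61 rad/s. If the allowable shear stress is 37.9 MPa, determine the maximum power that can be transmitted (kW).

J = πd⁴/32 = π(0.468)⁴/32 = 4.710×10^-3 m⁴.
T_max = τ_allow·J/r = 3.79×10^7 × 4.710×10^-3 / 0.234 = 762800 N·m.
ω = 2.61 rad/s, so P_max = T_max·ω = 1.991×10^6 W.

1990 kW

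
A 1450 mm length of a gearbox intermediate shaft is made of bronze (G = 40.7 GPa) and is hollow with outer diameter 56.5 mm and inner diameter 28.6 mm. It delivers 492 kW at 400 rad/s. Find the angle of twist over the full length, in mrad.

46.9 mrad

ω = 400 rad/s, so T = P/ω = 492×10³ / 400.0 = 1230 N·m.
J = π(d_o⁴ − d_i⁴)/32 = π(0.0565⁴ − 0.0286⁴)/32 = 9.348×10^-7 m⁴.
θ = T·L/(G·J) = 1230 × 1.45 / (40.7×10⁹ × 9.348×10^-7) = 0.04688 rad.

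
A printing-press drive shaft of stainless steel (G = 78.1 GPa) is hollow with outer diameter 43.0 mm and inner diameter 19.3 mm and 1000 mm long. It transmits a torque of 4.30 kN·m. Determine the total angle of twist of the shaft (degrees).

9.80°

J = π(d_o⁴ − d_i⁴)/32 = π(0.0430⁴ − 0.0193⁴)/32 = 3.220×10^-7 m⁴.
θ = T·L/(G·J) = 4300 × 1.00 / (78.1×10⁹ × 3.220×10^-7) = 0.1710 rad.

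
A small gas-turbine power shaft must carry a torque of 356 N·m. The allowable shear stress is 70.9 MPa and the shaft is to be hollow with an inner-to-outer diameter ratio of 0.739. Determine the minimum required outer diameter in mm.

33.2 mm

For a hollow shaft with d_i/d_o = 0.739: τ_max = 16T/(π d_o³ (1−k⁴)), so d_o = [16T/(π τ_allow (1−k⁴))]^(1/3) = [16·356.0/(π·7.09×10^7·0.7018)]^(1/3) = 0.03315 m.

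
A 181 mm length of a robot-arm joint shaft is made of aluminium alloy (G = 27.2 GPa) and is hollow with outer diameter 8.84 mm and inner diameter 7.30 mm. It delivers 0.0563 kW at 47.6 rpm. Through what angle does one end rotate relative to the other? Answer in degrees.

ω = 2π·47.6/60 = 4.985 rad/s, so T = P/ω = 0.0563×10³ / 4.985 = 11.29 N·m.
J = π(d_o⁴ − d_i⁴)/32 = π(0.00884⁴ − 0.00730⁴)/32 = 3.207×10^-10 m⁴.
θ = T·L/(G·J) = 11.29 × 0.181 / (27.2×10⁹ × 3.207×10^-10) = 0.2343 rad.

13.4°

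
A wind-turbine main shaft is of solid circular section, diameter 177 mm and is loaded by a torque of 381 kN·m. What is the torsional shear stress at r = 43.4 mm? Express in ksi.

J = πd⁴/32 = π(0.177)⁴/32 = 9.636×10^-5 m⁴.
Shear stress varies linearly with radius: τ = T·r/J = 381000 × 0.0434 / 9.636×10^-5 = 1.716×10^8 Pa.

24.9 ksi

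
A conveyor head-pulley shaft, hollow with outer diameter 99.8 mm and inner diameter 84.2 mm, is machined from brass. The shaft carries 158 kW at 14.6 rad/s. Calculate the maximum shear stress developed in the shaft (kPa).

ω = 14.6 rad/s, so T = P/ω = 158×10³ / 14.60 = 10820 N·m.
J = π(d_o⁴ − d_i⁴)/32 = π(0.0998⁴ − 0.0842⁴)/32 = 4.805×10^-6 m⁴.
τ_max = T·r/J = 10820 × 0.0499 / 4.805×10^-6 = 1.124×10^8 Pa.

112000 kPa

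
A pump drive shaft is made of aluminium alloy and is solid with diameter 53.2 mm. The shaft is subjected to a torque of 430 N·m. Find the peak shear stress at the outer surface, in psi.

J = πd⁴/32 = π(0.0532)⁴/32 = 7.864×10^-7 m⁴.
τ_max = T·r/J = 430.0 × 0.0266 / 7.864×10^-7 = 1.454×10^7 Pa.

2110 psi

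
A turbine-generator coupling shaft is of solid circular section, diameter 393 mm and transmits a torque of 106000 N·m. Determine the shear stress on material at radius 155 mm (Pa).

J = πd⁴/32 = π(0.393)⁴/32 = 2.342×10^-3 m⁴.
Shear stress varies linearly with radius: τ = T·r/J = 106000 × 0.155 / 2.342×10^-3 = 7.016×10^6 Pa.

7.02e6 Pa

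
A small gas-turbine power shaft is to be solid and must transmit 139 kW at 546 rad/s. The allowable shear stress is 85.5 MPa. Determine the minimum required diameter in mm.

24.8 mm

ω = 546 rad/s, so T = P/ω = 139×10³ / 546.0 = 254.6 N·m.
For a solid shaft τ_max = 16T/(πd³), so d = (16T/(π τ_allow))^(1/3) = (16·254.6/(π·8.55×10^7))^(1/3) = 0.02475 m.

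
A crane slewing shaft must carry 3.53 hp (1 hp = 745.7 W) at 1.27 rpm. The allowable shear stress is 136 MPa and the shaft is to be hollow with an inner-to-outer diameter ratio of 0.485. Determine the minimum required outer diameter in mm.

ω = 2π·1.27/60 = 0.1330 rad/s, so T = P/ω = 3.53×745.7 / 0.1330 = 19790 N·m.
For a hollow shaft with d_i/d_o = 0.485: τ_max = 16T/(π d_o³ (1−k⁴)), so d_o = [16T/(π τ_allow (1−k⁴))]^(1/3) = [16·19790/(π·1.36×10^8·0.9447)]^(1/3) = 0.09223 m.

92.2 mm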